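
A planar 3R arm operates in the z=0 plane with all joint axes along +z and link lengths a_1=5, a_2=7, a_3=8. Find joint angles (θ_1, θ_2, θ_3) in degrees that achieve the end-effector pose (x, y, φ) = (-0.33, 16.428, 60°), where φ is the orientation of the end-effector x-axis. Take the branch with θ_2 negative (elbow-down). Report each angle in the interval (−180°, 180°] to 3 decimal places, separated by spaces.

150.003 -60.005 -29.998

wrist centre = target − a_3·(cos φ, sin φ) = (-4.3300, 9.4998)
cos θ_2 = (108.9950−5²−7²)/(2·5·7) = 0.4999; θ_2 = -60.0047° (elbow-down)
β = atan2(9.4998,-4.3300) = 114.5035°; ψ = atan2(-6.0625,8.4995) = -35.4992°
θ_1 = β − ψ = 150.0027°
θ_3 = φ − θ_1 − θ_2 = -29.9980° (wrapped to (-180°,180°])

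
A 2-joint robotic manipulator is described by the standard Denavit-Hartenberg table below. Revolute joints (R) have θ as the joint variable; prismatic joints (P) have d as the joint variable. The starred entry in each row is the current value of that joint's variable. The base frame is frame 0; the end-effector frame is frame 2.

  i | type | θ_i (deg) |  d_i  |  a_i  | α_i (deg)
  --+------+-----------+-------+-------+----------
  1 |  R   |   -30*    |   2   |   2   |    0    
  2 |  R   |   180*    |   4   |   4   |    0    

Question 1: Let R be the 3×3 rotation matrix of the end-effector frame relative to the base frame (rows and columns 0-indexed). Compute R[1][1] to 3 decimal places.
-0.866

End-effector y-axis (col 1 of R) = (-0.5000,-0.8660,0.0000)
R[1][1] = -0.8660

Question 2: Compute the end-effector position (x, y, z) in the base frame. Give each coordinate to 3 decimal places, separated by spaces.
after link 1: o_1 = (1.7321, -1.0000, 2.0000)
after link 2: o_2 = (-1.7321, 1.0000, 6.0000)

-1.732 1.000 6.000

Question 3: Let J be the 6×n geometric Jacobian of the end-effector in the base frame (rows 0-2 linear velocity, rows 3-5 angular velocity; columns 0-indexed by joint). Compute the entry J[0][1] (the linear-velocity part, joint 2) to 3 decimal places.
axis z_1 = (0.0000,0.0000,1.0000); lever o_n−o_1 = (-3.4641,2.0000,4.0000)
cross product → J_v[:, 1] = (-2.0000,-3.4641,0.0000)
J_ω[:, 1] = z_1
entry J[0][1] = -2.0000

-2.000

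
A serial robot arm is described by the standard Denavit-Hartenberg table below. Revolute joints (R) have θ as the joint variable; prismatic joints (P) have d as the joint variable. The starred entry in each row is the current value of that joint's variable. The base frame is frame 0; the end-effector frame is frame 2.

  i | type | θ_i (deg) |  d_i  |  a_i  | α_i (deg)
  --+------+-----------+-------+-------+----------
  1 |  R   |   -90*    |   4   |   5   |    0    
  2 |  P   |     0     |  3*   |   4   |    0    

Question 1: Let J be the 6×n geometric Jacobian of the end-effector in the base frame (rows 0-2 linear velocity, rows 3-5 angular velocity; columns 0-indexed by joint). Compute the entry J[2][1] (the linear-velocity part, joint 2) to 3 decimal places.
prismatic axis z_1 = (0.0000,0.0000,1.0000)
J_v[:, 1] = z_1; J_ω[:, 1] = (0,0,0)
entry J[2][1] = 1.0000

1.000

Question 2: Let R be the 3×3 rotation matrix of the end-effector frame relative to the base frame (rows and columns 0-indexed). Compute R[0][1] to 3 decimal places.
End-effector y-axis (col 1 of R) = (1.0000,0.0000,0.0000)
R[0][1] = 1.0000

1.000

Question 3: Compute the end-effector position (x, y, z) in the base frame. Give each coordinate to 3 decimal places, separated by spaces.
0.000 -9.000 7.000

after link 1: o_1 = (0.0000, -5.0000, 4.0000)
after link 2: o_2 = (0.0000, -9.0000, 7.0000)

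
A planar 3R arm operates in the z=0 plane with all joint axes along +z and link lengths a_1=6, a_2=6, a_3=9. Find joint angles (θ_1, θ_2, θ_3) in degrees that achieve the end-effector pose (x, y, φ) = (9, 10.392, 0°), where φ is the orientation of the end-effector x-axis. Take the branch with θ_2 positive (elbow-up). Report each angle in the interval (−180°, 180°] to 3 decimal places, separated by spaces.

59.997 60.006 -120.003

wrist centre = target − a_3·(cos φ, sin φ) = (0.0000, 10.3920)
cos θ_2 = (107.9937−6²−6²)/(2·6·6) = 0.4999; θ_2 = 60.0058° (elbow-up)
β = atan2(10.3920,0.0000) = 90.0000°; ψ = atan2(5.1965,8.9995) = 30.0029°
θ_1 = β − ψ = 59.9971°
θ_3 = φ − θ_1 − θ_2 = -120.0029° (wrapped to (-180°,180°])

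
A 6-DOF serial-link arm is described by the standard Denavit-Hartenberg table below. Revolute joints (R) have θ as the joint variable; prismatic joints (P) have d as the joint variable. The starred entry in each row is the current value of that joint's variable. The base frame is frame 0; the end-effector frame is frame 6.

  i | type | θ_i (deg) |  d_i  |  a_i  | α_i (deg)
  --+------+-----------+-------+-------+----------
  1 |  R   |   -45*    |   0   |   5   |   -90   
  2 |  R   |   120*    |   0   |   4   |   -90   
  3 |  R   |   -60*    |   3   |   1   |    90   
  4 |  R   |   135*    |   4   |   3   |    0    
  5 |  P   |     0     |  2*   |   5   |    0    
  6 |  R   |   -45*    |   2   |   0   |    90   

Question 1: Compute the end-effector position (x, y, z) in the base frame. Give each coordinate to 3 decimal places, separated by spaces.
0.070 -0.116 8.881

after link 1: o_1 = (3.5355, -3.5355, 0.0000)
after link 2: o_2 = (2.1213, -2.1213, -3.4641)
after link 3: o_3 = (0.7198, 0.5049, -2.3971)
after link 4: o_4 = (1.1357, 0.3194, 2.5821)
after link 5: o_5 = (-1.2500, -0.2109, 7.3808)
after link 6: o_6 = (0.0695, -0.1161, 8.8808)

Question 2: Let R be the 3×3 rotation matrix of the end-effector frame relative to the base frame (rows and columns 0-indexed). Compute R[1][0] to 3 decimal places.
0.612

End-effector x-axis (col 0 of R) = (-0.6124,0.6124,0.5000)
R[1][0] = 0.6124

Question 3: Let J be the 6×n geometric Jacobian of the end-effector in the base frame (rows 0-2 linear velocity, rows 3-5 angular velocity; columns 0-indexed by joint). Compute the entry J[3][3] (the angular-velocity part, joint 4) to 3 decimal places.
axis z_3 = (0.6597,0.0474,0.7500); lever o_n−o_3 = (-0.6503,-0.6211,11.2779)
cross product → J_v[:, 3] = (1.0000,-7.9282,-0.3789)
J_ω[:, 3] = z_3
entry J[3][3] = 0.6597

0.660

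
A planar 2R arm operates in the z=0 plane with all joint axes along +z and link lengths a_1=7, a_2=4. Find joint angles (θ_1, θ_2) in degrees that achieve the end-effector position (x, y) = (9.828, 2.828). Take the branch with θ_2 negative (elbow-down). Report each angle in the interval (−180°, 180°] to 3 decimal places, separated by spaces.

32.113 -45.016

cos θ_2 = (104.5872−7²−4²)/(2·7·4) = 0.7069; θ_2 = -45.0156° (elbow-down)
β = atan2(2.8280,9.8280) = 16.0531°; ψ = atan2(-2.8292,9.8277) = -16.0601°
θ_1 = β − ψ = 32.1133°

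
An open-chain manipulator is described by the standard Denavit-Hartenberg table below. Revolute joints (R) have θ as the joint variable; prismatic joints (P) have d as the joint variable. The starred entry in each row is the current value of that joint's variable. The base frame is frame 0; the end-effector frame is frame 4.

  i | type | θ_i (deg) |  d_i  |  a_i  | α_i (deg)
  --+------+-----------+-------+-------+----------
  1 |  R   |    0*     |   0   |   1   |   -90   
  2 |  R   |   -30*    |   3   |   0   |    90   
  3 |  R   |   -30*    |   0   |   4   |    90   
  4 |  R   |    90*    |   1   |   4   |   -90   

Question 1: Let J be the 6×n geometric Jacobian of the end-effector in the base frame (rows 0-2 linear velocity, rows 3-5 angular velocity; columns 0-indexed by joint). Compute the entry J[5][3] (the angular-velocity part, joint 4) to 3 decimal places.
axis z_3 = (-0.4330,-0.8660,-0.2500); lever o_n−o_3 = (-2.4330,-0.8660,3.2141)
cross product → J_v[:, 3] = (-3.0000,2.0000,-1.7321)
J_ω[:, 3] = z_3
entry J[5][3] = -0.2500

-0.250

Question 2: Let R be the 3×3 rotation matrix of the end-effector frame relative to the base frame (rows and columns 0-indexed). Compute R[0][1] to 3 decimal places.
0.433

End-effector y-axis (col 1 of R) = (0.4330,0.8660,0.2500)
R[0][1] = 0.4330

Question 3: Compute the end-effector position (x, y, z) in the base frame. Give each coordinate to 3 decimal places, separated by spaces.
after link 1: o_1 = (1.0000, 0.0000, 0.0000)
after link 2: o_2 = (1.0000, 3.0000, 0.0000)
after link 3: o_3 = (4.0000, 1.0000, 1.7321)
after link 4: o_4 = (1.5670, 0.1340, 4.9462)

1.567 0.134 4.946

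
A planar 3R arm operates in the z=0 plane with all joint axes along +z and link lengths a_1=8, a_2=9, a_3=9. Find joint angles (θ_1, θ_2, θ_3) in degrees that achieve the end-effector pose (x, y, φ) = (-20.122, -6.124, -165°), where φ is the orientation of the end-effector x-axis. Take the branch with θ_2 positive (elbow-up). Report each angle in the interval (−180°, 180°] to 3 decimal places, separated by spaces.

150.004 89.995 -44.999

wrist centre = target − a_3·(cos φ, sin φ) = (-11.4287, -3.7946)
cos θ_2 = (145.0136−8²−9²)/(2·8·9) = 0.0001; θ_2 = 89.9946° (elbow-up)
β = atan2(-3.7946,-11.4287) = -161.6324°; ψ = atan2(9.0000,8.0009) = 48.3634°
θ_1 = β − ψ = -209.9959°
θ_3 = φ − θ_1 − θ_2 = -44.9987° (wrapped to (-180°,180°])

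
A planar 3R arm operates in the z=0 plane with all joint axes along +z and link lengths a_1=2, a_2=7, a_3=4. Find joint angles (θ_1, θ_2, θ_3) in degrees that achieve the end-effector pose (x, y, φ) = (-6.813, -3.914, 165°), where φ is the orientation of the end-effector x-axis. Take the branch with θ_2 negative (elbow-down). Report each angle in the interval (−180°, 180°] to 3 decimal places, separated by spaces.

0.026 -135.021 -60.005

wrist centre = target − a_3·(cos φ, sin φ) = (-2.9493, -4.9493)
cos θ_2 = (33.1937−2²−7²)/(2·2·7) = -0.7074; θ_2 = -135.0212° (elbow-down)
β = atan2(-4.9493,-2.9493) = -120.7909°; ψ = atan2(-4.9479,-2.9516) = -120.8173°
θ_1 = β − ψ = 0.0264°
θ_3 = φ − θ_1 − θ_2 = -60.0052° (wrapped to (-180°,180°])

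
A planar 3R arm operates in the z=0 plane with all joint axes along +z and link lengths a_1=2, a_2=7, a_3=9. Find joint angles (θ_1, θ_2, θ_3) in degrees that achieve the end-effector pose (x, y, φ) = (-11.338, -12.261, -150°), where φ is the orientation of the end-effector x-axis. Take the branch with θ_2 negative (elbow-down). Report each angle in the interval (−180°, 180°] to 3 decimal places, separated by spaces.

-79.065 -45.022 -25.913

wrist centre = target − a_3·(cos φ, sin φ) = (-3.5438, -7.7610)
cos θ_2 = (72.7914−2²−7²)/(2·2·7) = 0.7068; θ_2 = -45.0219° (elbow-down)
β = atan2(-7.7610,-3.5438) = -114.5420°; ψ = atan2(-4.9516,6.9479) = -35.4769°
θ_1 = β − ψ = -79.0651°
θ_3 = φ − θ_1 − θ_2 = -25.9130° (wrapped to (-180°,180°])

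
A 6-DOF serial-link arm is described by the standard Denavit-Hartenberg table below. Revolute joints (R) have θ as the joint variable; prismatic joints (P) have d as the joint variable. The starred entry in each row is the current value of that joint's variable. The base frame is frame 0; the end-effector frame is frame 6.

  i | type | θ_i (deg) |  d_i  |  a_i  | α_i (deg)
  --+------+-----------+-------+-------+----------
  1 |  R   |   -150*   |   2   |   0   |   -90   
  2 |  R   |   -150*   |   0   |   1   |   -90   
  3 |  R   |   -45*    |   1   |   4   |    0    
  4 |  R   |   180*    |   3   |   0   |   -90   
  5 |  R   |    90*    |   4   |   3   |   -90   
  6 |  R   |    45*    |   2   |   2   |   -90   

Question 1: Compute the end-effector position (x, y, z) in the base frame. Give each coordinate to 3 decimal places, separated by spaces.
5.776 -3.676 3.348

after link 1: o_1 = (0.0000, 0.0000, 2.0000)
after link 2: o_2 = (0.7500, 0.4330, 2.5000)
after link 3: o_3 = (3.8525, -1.0417, 4.7802)
after link 4: o_4 = (2.5535, -1.7917, 7.3783)
after link 5: o_5 = (3.1454, -4.7160, 3.3660)
after link 6: o_6 = (5.7756, -3.6757, 3.3484)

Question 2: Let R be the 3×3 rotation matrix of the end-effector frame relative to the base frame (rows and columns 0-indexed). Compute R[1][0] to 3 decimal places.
End-effector x-axis (col 0 of R) = (0.4312,0.8263,-0.3624)
R[1][0] = 0.8263

0.826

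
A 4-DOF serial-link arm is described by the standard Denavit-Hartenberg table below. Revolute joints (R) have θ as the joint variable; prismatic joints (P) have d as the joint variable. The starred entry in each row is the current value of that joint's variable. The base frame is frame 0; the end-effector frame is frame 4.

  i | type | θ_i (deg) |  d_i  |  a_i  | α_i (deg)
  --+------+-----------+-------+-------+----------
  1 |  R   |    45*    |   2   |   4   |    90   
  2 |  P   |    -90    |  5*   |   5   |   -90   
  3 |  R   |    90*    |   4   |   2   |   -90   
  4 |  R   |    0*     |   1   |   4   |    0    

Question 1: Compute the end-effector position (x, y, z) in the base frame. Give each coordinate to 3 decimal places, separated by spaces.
after link 1: o_1 = (2.8284, 2.8284, 2.0000)
after link 2: o_2 = (6.3640, -0.7071, -3.0000)
after link 3: o_3 = (7.7782, 3.5355, -3.0000)
after link 4: o_4 = (4.9497, 6.3640, -2.0000)

4.950 6.364 -2.000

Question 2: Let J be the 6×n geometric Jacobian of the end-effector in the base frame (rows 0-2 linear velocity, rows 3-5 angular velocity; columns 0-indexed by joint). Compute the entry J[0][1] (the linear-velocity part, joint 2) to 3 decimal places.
0.707

prismatic axis z_1 = (0.7071,-0.7071,0.0000)
J_v[:, 1] = z_1; J_ω[:, 1] = (0,0,0)
entry J[0][1] = 0.7071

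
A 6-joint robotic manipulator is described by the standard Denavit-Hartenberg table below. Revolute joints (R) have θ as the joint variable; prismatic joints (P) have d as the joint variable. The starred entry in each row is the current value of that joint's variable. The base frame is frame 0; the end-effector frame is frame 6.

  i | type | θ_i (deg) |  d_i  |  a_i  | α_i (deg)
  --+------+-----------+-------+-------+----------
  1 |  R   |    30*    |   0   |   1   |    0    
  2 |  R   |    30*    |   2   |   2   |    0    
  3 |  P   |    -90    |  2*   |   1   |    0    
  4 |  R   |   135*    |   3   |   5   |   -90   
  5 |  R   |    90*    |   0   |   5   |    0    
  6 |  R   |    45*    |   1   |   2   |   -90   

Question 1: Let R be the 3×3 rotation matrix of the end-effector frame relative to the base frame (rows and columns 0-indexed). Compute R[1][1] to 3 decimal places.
0.259

End-effector y-axis (col 1 of R) = (0.9659,0.2588,-0.0000)
R[1][1] = 0.2588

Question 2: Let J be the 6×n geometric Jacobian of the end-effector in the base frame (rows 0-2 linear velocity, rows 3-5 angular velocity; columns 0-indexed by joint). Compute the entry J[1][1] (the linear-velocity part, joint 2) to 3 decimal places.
axis z_1 = (0.0000,0.0000,1.0000); lever o_n−o_1 = (-0.0280,4.4368,0.5858)
cross product → J_v[:, 1] = (-4.4368,-0.0280,0.0000)
J_ω[:, 1] = z_1
entry J[1][1] = -0.0280

-0.028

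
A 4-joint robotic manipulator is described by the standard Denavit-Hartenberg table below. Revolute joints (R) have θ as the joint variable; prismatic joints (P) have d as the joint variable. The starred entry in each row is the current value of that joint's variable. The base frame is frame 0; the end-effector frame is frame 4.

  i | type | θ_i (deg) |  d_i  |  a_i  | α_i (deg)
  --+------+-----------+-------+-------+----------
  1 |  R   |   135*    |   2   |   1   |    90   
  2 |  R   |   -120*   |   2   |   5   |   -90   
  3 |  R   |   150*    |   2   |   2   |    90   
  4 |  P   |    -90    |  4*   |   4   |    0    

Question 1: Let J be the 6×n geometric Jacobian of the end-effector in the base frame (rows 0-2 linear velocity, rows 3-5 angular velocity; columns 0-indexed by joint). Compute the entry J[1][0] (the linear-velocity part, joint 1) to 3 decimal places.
0.638

axis z_0 = ẑ; lever o_n−o_0 = (0.6378,-4.1225,-1.5622)
cross product → J_v[:, 0] = (4.1225,0.6378,-0.0000)
J_ω[:, 0] = z_0
entry J[1][0] = 0.6378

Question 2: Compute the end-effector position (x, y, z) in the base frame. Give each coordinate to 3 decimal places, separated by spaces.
0.638 -4.123 -1.562

after link 1: o_1 = (-0.7071, 0.7071, 2.0000)
after link 2: o_2 = (2.4749, 0.3536, -2.3301)
after link 3: o_3 = (-0.0694, 1.4836, -1.8301)
after link 4: o_4 = (0.6378, -4.1225, -1.5622)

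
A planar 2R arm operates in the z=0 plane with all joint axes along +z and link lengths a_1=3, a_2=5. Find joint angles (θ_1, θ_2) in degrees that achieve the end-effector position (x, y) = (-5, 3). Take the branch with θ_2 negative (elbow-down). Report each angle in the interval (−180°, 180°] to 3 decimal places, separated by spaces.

-151.928 -90.000

cos θ_2 = (34.0000−3²−5²)/(2·3·5) = 0.0000; θ_2 = -90.0000° (elbow-down)
β = atan2(3.0000,-5.0000) = 149.0362°; ψ = atan2(-5.0000,3.0000) = -59.0362°
θ_1 = β − ψ = 208.0725°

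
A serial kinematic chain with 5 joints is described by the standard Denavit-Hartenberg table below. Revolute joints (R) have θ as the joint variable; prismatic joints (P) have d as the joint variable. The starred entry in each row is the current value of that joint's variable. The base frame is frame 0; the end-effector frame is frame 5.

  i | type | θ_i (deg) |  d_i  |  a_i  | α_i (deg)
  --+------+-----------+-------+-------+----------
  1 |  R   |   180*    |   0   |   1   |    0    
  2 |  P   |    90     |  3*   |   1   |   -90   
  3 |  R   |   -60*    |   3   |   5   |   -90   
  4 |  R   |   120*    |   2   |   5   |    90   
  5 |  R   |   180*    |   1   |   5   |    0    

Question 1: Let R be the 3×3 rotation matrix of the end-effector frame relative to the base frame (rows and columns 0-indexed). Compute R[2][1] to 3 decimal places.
End-effector y-axis (col 1 of R) = (0.0000,0.8660,0.5000)
R[2][1] = 0.5000

0.500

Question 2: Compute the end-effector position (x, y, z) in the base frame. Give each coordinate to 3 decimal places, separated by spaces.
1.500 -5.665 7.080

after link 1: o_1 = (-1.0000, 0.0000, 0.0000)
after link 2: o_2 = (-1.0000, -1.0000, 3.0000)
after link 3: o_3 = (2.0000, -3.5000, 7.3301)
after link 4: o_4 = (-2.3301, -3.9821, 4.1651)
after link 5: o_5 = (1.5000, -5.6651, 7.0801)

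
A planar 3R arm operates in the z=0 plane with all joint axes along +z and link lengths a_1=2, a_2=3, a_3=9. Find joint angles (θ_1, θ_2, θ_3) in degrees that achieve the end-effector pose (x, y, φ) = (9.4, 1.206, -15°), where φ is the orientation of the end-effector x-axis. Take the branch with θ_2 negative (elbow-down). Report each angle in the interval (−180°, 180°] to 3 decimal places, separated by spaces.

135.012 -90.008 -60.004

wrist centre = target − a_3·(cos φ, sin φ) = (0.7067, 3.5354)
cos θ_2 = (12.9982−2²−3²)/(2·2·3) = -0.0001; θ_2 = -90.0085° (elbow-down)
β = atan2(3.5354,0.7067) = 78.6964°; ψ = atan2(-3.0000,1.9996) = -56.3158°
θ_1 = β − ψ = 135.0122°
θ_3 = φ − θ_1 − θ_2 = -60.0037° (wrapped to (-180°,180°])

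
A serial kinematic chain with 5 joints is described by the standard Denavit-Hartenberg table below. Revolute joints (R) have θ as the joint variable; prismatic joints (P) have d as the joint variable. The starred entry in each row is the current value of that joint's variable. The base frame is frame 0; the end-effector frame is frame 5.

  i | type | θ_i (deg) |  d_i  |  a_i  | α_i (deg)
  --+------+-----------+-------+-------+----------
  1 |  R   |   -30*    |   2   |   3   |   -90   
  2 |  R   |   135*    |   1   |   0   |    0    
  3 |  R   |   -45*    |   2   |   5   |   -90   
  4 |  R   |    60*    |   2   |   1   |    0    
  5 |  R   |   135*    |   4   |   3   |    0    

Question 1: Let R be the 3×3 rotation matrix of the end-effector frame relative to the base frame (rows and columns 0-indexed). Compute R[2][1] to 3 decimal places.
End-effector y-axis (col 1 of R) = (0.4830,0.8365,-0.2588)
R[2][1] = -0.2588

-0.259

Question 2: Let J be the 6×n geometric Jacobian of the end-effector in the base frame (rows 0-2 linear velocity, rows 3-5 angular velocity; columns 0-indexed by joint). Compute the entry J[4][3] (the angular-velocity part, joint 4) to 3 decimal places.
0.500

axis z_3 = (-0.8660,0.5000,0.0000); lever o_n−o_3 = (-5.2409,2.9224,2.3978)
cross product → J_v[:, 3] = (1.1989,2.0765,0.0896)
J_ω[:, 3] = z_3
entry J[4][3] = 0.5000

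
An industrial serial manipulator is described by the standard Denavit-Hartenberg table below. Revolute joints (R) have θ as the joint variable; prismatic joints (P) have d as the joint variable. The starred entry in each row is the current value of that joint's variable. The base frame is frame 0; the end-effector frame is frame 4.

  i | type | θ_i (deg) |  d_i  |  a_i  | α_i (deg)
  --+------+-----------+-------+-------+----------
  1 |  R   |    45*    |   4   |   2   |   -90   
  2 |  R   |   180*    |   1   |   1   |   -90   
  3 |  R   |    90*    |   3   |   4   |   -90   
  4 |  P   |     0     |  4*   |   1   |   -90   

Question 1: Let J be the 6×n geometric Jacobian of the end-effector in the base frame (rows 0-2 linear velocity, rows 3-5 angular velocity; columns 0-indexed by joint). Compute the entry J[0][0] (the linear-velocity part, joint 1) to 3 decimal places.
-0.707

axis z_0 = ẑ; lever o_n−o_0 = (6.3640,0.7071,7.0000)
cross product → J_v[:, 0] = (-0.7071,6.3640,0.0000)
J_ω[:, 0] = z_0
entry J[0][0] = -0.7071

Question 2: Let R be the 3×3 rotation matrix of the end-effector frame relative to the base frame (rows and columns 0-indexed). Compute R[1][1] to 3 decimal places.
-0.707

End-effector y-axis (col 1 of R) = (-0.7071,-0.7071,-0.0000)
R[1][1] = -0.7071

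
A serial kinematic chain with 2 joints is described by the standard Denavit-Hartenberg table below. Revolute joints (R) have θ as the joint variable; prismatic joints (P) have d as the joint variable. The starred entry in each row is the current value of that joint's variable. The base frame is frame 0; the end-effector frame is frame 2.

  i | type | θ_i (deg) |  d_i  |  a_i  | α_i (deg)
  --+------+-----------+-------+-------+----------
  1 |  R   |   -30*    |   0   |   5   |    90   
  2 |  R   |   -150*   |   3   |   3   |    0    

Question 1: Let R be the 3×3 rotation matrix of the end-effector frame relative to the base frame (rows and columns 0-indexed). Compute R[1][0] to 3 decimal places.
End-effector x-axis (col 0 of R) = (-0.7500,0.4330,-0.5000)
R[1][0] = 0.4330

0.433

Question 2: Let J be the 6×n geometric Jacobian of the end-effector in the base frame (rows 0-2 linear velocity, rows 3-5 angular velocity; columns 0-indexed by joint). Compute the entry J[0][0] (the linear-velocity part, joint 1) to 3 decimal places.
3.799

axis z_0 = ẑ; lever o_n−o_0 = (0.5801,-3.7990,-1.5000)
cross product → J_v[:, 0] = (3.7990,0.5801,-0.0000)
J_ω[:, 0] = z_0
entry J[0][0] = 3.7990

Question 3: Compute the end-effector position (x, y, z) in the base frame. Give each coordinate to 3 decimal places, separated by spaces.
0.580 -3.799 -1.500

after link 1: o_1 = (4.3301, -2.5000, 0.0000)
after link 2: o_2 = (0.5801, -3.7990, -1.5000)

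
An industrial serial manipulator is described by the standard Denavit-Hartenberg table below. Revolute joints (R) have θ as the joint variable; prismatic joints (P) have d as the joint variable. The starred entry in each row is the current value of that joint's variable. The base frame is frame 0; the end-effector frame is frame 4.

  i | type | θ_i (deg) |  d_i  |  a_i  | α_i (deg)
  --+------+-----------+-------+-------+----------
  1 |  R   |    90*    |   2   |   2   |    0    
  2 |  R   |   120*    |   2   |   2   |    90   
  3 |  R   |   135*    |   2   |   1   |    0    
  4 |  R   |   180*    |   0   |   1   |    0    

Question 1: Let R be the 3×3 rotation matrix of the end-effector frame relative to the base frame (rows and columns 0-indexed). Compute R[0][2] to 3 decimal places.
End-effector z-axis (col 2 of R) = (-0.5000,0.8660,0.0000)
R[0][2] = -0.5000

-0.500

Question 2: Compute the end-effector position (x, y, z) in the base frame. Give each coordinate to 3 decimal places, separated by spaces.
-2.732 2.732 4.000

after link 1: o_1 = (0.0000, 2.0000, 2.0000)
after link 2: o_2 = (-1.7321, 1.0000, 4.0000)
after link 3: o_3 = (-2.1197, 3.0856, 4.7071)
after link 4: o_4 = (-2.7321, 2.7321, 4.0000)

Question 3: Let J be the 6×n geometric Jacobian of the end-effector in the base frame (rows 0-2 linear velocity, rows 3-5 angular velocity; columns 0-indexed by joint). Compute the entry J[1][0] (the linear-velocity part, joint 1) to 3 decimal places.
axis z_0 = ẑ; lever o_n−o_0 = (-2.7321,2.7321,4.0000)
cross product → J_v[:, 0] = (-2.7321,-2.7321,0.0000)
J_ω[:, 0] = z_0
entry J[1][0] = -2.7321

-2.732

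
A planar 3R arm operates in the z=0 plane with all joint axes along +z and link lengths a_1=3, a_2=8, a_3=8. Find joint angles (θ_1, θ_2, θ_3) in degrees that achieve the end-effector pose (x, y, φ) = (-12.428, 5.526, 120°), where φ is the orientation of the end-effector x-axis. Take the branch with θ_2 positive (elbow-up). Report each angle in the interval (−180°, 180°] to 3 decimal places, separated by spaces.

wrist centre = target − a_3·(cos φ, sin φ) = (-8.4280, -1.4022)
cos θ_2 = (72.9974−3²−8²)/(2·3·8) = -0.0001; θ_2 = 90.0032° (elbow-up)
β = atan2(-1.4022,-8.4280) = -170.5540°; ψ = atan2(8.0000,2.9996) = 69.4467°
θ_1 = β − ψ = -240.0007°
θ_3 = φ − θ_1 − θ_2 = -90.0025° (wrapped to (-180°,180°])

119.999 90.003 -90.002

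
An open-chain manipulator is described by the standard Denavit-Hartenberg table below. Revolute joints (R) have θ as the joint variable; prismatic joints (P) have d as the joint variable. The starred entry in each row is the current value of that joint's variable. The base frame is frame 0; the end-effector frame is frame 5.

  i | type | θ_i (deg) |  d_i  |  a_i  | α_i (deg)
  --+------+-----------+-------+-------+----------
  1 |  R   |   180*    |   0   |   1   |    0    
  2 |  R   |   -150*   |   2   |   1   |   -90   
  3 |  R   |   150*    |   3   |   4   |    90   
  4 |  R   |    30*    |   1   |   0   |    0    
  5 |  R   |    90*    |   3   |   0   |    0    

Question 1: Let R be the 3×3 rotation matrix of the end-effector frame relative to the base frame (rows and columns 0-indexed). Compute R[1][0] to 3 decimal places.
0.967

End-effector x-axis (col 0 of R) = (-0.0580,0.9665,0.2500)
R[1][0] = 0.9665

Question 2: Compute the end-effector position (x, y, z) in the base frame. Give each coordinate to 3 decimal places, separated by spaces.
-2.902 2.366 -3.464

after link 1: o_1 = (-1.0000, 0.0000, 0.0000)
after link 2: o_2 = (-0.1340, 0.5000, 2.0000)
after link 3: o_3 = (-4.6340, 1.3660, 0.0000)
after link 4: o_4 = (-4.2010, 1.6160, -0.8660)
after link 5: o_5 = (-2.9019, 2.3660, -3.4641)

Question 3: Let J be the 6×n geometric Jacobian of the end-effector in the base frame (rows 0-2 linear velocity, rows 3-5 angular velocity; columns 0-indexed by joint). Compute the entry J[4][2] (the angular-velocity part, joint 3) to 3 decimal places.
0.866

axis z_2 = (-0.5000,0.8660,0.0000); lever o_n−o_2 = (-2.7679,1.8660,-5.4641)
cross product → J_v[:, 2] = (-4.7321,-2.7321,1.4641)
J_ω[:, 2] = z_2
entry J[4][2] = 0.8660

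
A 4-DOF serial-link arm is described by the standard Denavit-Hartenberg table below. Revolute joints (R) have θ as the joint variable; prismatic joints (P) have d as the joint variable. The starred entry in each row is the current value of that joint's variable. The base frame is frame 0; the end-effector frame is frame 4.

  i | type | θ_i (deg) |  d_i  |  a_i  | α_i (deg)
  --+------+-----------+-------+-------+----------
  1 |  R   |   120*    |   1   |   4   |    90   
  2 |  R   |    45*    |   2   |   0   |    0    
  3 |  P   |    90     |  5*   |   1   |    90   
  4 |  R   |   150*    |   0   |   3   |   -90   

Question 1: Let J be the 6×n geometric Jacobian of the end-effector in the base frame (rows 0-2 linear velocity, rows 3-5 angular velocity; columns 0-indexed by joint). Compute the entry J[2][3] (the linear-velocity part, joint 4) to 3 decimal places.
axis z_3 = (-0.3536,0.6124,0.7071); lever o_n−o_3 = (0.3805,2.3410,-1.8371)
cross product → J_v[:, 3] = (-2.7803,-0.3805,-1.0607)
J_ω[:, 3] = z_3
entry J[2][3] = -1.0607

-1.061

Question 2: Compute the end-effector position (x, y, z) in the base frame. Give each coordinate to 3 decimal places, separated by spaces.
4.796 8.693 -0.130

after link 1: o_1 = (-2.0000, 3.4641, 1.0000)
after link 2: o_2 = (-0.2679, 4.4641, 1.0000)
after link 3: o_3 = (4.4157, 6.3517, 1.7071)
after link 4: o_4 = (4.7962, 8.6927, -0.1300)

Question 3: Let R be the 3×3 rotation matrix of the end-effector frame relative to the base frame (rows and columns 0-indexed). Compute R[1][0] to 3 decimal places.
End-effector x-axis (col 0 of R) = (0.1268,0.7803,-0.6124)
R[1][0] = 0.7803

0.780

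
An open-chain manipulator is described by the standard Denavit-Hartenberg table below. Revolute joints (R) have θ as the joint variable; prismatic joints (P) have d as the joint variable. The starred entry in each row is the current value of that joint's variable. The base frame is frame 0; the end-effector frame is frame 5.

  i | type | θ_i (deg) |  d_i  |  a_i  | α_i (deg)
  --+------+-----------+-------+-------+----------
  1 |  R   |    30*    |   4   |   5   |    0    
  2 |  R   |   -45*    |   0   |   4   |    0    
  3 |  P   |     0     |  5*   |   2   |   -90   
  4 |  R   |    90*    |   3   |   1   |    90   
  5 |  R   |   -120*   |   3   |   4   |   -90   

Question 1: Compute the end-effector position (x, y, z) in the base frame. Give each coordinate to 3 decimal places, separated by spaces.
12.903 -0.278 10.000

after link 1: o_1 = (4.3301, 2.5000, 4.0000)
after link 2: o_2 = (8.1938, 1.4647, 4.0000)
after link 3: o_3 = (10.1257, 0.9471, 9.0000)
after link 4: o_4 = (10.9021, 3.8449, 8.0000)
after link 5: o_5 = (12.9033, -0.2777, 10.0000)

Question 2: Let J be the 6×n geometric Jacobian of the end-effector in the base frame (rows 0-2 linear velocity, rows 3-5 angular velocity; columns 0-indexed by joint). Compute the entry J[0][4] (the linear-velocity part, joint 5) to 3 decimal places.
axis z_4 = (0.9659,-0.2588,0.0000); lever o_n−o_4 = (2.0012,-4.1225,2.0000)
cross product → J_v[:, 4] = (-0.5176,-1.9319,-3.4641)
J_ω[:, 4] = z_4
entry J[0][4] = -0.5176

-0.518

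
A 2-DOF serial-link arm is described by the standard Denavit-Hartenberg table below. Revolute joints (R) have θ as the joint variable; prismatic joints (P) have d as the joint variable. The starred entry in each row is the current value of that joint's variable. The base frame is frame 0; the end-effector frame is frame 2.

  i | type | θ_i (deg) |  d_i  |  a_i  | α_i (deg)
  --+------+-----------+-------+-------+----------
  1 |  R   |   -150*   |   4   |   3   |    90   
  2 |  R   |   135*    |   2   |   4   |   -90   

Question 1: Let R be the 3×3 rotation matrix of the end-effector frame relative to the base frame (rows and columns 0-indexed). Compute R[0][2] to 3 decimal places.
0.612

End-effector z-axis (col 2 of R) = (0.6124,0.3536,-0.7071)
R[0][2] = 0.6124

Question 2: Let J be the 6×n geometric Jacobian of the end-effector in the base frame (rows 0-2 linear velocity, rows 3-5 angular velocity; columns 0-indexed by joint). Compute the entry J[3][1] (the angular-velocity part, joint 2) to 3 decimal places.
-0.500

axis z_1 = (-0.5000,0.8660,0.0000); lever o_n−o_1 = (1.4495,3.1463,2.8284)
cross product → J_v[:, 1] = (2.4495,1.4142,-2.8284)
J_ω[:, 1] = z_1
entry J[3][1] = -0.5000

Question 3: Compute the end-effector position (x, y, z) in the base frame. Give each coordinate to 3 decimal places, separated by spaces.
after link 1: o_1 = (-2.5981, -1.5000, 4.0000)
after link 2: o_2 = (-1.1486, 1.6463, 6.8284)

-1.149 1.646 6.828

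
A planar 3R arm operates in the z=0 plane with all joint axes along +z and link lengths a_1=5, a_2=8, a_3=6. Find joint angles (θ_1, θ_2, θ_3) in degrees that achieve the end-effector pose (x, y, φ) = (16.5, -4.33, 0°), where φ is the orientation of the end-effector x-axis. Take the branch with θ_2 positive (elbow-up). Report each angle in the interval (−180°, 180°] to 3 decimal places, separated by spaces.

-60.000 60.001 -0.001

wrist centre = target − a_3·(cos φ, sin φ) = (10.5000, -4.3300)
cos θ_2 = (128.9989−5²−8²)/(2·5·8) = 0.5000; θ_2 = 60.0009° (elbow-up)
β = atan2(-4.3300,10.5000) = -22.4103°; ψ = atan2(6.9283,8.9999) = 37.5897°
θ_1 = β − ψ = -60.0000°
θ_3 = φ − θ_1 − θ_2 = -0.0009° (wrapped to (-180°,180°])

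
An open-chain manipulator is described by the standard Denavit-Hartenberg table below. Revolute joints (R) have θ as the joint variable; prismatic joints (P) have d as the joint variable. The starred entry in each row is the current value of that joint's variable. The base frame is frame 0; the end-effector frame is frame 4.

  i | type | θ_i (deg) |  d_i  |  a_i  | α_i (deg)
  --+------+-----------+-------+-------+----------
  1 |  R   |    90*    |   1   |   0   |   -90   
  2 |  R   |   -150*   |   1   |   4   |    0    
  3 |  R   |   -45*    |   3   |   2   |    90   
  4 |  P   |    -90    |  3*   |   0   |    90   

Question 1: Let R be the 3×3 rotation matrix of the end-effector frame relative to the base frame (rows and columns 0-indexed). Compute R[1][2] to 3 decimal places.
End-effector z-axis (col 2 of R) = (0.0000,0.9659,0.2588)
R[1][2] = 0.9659

0.966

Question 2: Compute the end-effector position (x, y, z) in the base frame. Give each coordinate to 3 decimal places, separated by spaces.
after link 1: o_1 = (0.0000, 0.0000, 1.0000)
after link 2: o_2 = (-1.0000, -3.4641, 3.0000)
after link 3: o_3 = (-4.0000, -5.3960, 2.4824)
after link 4: o_4 = (-4.0000, -4.6195, -0.4154)

-4.000 -4.619 -0.415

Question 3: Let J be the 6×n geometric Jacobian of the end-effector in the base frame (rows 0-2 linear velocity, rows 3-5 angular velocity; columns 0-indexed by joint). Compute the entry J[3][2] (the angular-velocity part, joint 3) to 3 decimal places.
-1.000

axis z_2 = (-1.0000,0.0000,0.0000); lever o_n−o_2 = (-3.0000,-1.1554,-3.4154)
cross product → J_v[:, 2] = (-0.0000,-3.4154,1.1554)
J_ω[:, 2] = z_2
entry J[3][2] = -1.0000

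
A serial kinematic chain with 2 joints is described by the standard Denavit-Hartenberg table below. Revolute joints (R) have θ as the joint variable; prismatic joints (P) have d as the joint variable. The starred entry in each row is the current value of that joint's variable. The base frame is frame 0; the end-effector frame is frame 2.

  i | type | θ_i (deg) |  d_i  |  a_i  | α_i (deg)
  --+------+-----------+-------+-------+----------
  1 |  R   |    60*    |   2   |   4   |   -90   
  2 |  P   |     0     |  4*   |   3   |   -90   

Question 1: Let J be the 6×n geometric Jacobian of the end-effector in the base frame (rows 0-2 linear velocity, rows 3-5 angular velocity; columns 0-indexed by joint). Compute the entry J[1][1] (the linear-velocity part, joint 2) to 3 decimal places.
0.500

prismatic axis z_1 = (-0.8660,0.5000,0.0000)
J_v[:, 1] = z_1; J_ω[:, 1] = (0,0,0)
entry J[1][1] = 0.5000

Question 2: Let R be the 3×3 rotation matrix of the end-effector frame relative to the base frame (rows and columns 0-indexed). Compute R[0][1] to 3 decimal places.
End-effector y-axis (col 1 of R) = (0.8660,-0.5000,-0.0000)
R[0][1] = 0.8660

0.866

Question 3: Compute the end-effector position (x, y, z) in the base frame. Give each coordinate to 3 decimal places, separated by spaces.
after link 1: o_1 = (2.0000, 3.4641, 2.0000)
after link 2: o_2 = (0.0359, 8.0622, 2.0000)

0.036 8.062 2.000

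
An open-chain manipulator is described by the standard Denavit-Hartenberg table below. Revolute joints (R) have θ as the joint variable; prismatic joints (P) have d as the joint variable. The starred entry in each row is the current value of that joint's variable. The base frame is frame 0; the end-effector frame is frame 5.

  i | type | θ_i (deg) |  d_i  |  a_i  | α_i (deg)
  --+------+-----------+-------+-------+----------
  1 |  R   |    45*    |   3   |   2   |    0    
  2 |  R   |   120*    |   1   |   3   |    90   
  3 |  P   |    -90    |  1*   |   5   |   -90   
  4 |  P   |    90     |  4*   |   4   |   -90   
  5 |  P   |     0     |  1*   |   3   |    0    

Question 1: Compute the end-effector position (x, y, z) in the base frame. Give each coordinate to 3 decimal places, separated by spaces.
-6.900 -2.570 -0.000

after link 1: o_1 = (1.4142, 1.4142, 3.0000)
after link 2: o_2 = (-1.4836, 2.1907, 4.0000)
after link 3: o_3 = (-1.2247, 3.1566, -1.0000)
after link 4: o_4 = (-6.1237, 0.3282, -1.0000)
after link 5: o_5 = (-6.9002, -2.5696, -0.0000)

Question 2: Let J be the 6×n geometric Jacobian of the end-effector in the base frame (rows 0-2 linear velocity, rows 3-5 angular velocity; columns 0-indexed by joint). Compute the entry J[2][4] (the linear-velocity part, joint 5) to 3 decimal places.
1.000

prismatic axis z_4 = (-0.0000,-0.0000,1.0000)
J_v[:, 4] = z_4; J_ω[:, 4] = (0,0,0)
entry J[2][4] = 1.0000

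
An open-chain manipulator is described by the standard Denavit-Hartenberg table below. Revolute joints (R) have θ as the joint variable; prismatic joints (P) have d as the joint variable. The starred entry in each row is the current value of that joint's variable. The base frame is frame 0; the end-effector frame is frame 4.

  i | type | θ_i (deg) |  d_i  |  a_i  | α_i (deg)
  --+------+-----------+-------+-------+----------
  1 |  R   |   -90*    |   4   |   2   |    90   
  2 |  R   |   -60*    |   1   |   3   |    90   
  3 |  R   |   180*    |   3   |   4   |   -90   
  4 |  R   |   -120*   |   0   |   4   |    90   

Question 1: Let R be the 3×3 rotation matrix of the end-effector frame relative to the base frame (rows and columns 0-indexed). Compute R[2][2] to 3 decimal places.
-0.500

End-effector z-axis (col 2 of R) = (0.0000,-0.8660,-0.5000)
R[2][2] = -0.5000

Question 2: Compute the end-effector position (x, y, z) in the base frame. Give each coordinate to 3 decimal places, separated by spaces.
after link 1: o_1 = (0.0000, -2.0000, 4.0000)
after link 2: o_2 = (-1.0000, -3.5000, 1.4019)
after link 3: o_3 = (-1.0000, 1.0981, 3.3660)
after link 4: o_4 = (-1.0000, 3.0981, -0.0981)

-1.000 3.098 -0.098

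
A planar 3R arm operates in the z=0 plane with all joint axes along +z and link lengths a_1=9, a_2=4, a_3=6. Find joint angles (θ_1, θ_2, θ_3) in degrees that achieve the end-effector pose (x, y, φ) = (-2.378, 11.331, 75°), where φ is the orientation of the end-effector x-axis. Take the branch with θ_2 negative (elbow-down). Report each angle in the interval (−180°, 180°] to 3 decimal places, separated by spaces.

150.003 -134.994 59.991

wrist centre = target − a_3·(cos φ, sin φ) = (-3.9309, 5.5354)
cos θ_2 = (46.0932−9²−4²)/(2·9·4) = -0.7070; θ_2 = -134.9945° (elbow-down)
β = atan2(5.5354,-3.9309) = 125.3799°; ψ = atan2(-2.8287,6.1718) = -24.6231°
θ_1 = β − ψ = 150.0030°
θ_3 = φ − θ_1 − θ_2 = 59.9915° (wrapped to (-180°,180°])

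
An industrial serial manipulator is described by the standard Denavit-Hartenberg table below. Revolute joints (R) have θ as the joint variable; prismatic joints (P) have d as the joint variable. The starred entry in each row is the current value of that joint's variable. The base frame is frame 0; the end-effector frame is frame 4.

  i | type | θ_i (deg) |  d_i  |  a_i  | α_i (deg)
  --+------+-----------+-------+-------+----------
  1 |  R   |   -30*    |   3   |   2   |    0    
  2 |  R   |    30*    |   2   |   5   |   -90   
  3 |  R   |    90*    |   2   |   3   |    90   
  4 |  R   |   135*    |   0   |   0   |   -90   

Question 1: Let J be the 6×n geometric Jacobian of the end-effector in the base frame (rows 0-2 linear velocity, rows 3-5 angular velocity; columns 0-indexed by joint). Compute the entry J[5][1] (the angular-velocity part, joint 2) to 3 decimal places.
1.000

axis z_1 = (0.0000,0.0000,1.0000); lever o_n−o_1 = (5.0000,2.0000,-1.0000)
cross product → J_v[:, 1] = (-2.0000,5.0000,0.0000)
J_ω[:, 1] = z_1
entry J[5][1] = 1.0000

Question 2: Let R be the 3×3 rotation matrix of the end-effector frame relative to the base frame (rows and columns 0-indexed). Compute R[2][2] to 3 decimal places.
End-effector z-axis (col 2 of R) = (0.0000,-0.7071,0.7071)
R[2][2] = 0.7071

0.707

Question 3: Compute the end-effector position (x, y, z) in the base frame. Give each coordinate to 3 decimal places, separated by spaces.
after link 1: o_1 = (1.7321, -1.0000, 3.0000)
after link 2: o_2 = (6.7321, -1.0000, 5.0000)
after link 3: o_3 = (6.7321, 1.0000, 2.0000)
after link 4: o_4 = (6.7321, 1.0000, 2.0000)

6.732 1.000 2.000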